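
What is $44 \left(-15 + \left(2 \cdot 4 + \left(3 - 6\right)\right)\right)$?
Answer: $-440$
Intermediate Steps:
$44 \left(-15 + \left(2 \cdot 4 + \left(3 - 6\right)\right)\right) = 44 \left(-15 + \left(8 + \left(3 - 6\right)\right)\right) = 44 \left(-15 + \left(8 - 3\right)\right) = 44 \left(-15 + 5\right) = 44 \left(-10\right) = -440$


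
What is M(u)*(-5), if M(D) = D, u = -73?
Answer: 365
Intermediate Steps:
M(u)*(-5) = -73*(-5) = 365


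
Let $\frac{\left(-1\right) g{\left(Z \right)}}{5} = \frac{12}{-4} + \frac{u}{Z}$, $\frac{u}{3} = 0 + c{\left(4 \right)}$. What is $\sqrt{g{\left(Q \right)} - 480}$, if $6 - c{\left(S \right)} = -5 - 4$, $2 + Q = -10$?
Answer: $\frac{i \sqrt{1785}}{2} \approx 21.125 i$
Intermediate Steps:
$Q = -12$ ($Q = -2 - 10 = -12$)
$c{\left(S \right)} = 15$ ($c{\left(S \right)} = 6 - \left(-5 - 4\right) = 6 - -9 = 6 + 9 = 15$)
$u = 45$ ($u = 3 \left(0 + 15\right) = 3 \cdot 15 = 45$)
$g{\left(Z \right)} = 15 - \frac{225}{Z}$ ($g{\left(Z \right)} = - 5 \left(\frac{12}{-4} + \frac{45}{Z}\right) = - 5 \left(12 \left(- \frac{1}{4}\right) + \frac{45}{Z}\right) = - 5 \left(-3 + \frac{45}{Z}\right) = 15 - \frac{225}{Z}$)
$\sqrt{g{\left(Q \right)} - 480} = \sqrt{\left(15 - \frac{225}{-12}\right) - 480} = \sqrt{\left(15 - - \frac{75}{4}\right) - 480} = \sqrt{\left(15 + \frac{75}{4}\right) - 480} = \sqrt{\frac{135}{4} - 480} = \sqrt{- \frac{1785}{4}} = \frac{i \sqrt{1785}}{2}$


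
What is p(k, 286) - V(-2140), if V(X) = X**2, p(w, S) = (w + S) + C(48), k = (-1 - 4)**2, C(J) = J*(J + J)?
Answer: -4574681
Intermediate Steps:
C(J) = 2*J**2 (C(J) = J*(2*J) = 2*J**2)
k = 25 (k = (-5)**2 = 25)
p(w, S) = 4608 + S + w (p(w, S) = (w + S) + 2*48**2 = (S + w) + 2*2304 = (S + w) + 4608 = 4608 + S + w)
p(k, 286) - V(-2140) = (4608 + 286 + 25) - 1*(-2140)**2 = 4919 - 1*4579600 = 4919 - 4579600 = -4574681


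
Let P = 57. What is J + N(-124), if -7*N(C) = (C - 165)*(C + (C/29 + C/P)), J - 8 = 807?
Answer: -52888439/11571 ≈ -4570.8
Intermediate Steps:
J = 815 (J = 8 + 807 = 815)
N(C) = -1739*C*(-165 + C)/11571 (N(C) = -(C - 165)*(C + (C/29 + C/57))/7 = -(-165 + C)*(C + (C*(1/29) + C*(1/57)))/7 = -(-165 + C)*(C + (C/29 + C/57))/7 = -(-165 + C)*(C + 86*C/1653)/7 = -(-165 + C)*1739*C/1653/7 = -1739*C*(-165 + C)/11571)
J + N(-124) = 815 + (1739/11571)*(-124)*(165 - 1*(-124)) = 815 + (1739/11571)*(-124)*(165 + 124) = 815 + (1739/11571)*(-124)*289 = 815 - 62318804/11571 = -52888439/11571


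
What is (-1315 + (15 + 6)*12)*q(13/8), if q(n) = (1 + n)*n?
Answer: -290199/64 ≈ -4534.4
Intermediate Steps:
q(n) = n*(1 + n)
(-1315 + (15 + 6)*12)*q(13/8) = (-1315 + (15 + 6)*12)*((13/8)*(1 + 13/8)) = (-1315 + 21*12)*((13*(⅛))*(1 + 13*(⅛))) = (-1315 + 252)*(13*(1 + 13/8)/8) = -13819*21/(8*8) = -1063*273/64 = -290199/64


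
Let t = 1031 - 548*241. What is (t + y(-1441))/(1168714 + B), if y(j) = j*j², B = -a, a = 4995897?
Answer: 2992340158/3827183 ≈ 781.87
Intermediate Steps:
B = -4995897 (B = -1*4995897 = -4995897)
y(j) = j³
t = -131037 (t = 1031 - 132068 = -131037)
(t + y(-1441))/(1168714 + B) = (-131037 + (-1441)³)/(1168714 - 4995897) = (-131037 - 2992209121)/(-3827183) = -2992340158*(-1/3827183) = 2992340158/3827183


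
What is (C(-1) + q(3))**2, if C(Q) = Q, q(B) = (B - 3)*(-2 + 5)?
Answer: 1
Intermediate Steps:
q(B) = -9 + 3*B (q(B) = (-3 + B)*3 = -9 + 3*B)
(C(-1) + q(3))**2 = (-1 + (-9 + 3*3))**2 = (-1 + (-9 + 9))**2 = (-1 + 0)**2 = (-1)**2 = 1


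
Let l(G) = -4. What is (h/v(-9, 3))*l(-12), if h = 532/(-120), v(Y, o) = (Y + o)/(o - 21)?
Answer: 266/5 ≈ 53.200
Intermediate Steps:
v(Y, o) = (Y + o)/(-21 + o)
h = -133/30 (h = 532*(-1/120) = -133/30 ≈ -4.4333)
(h/v(-9, 3))*l(-12) = -133*(-21 + 3)/(-9 + 3)/30*(-4) = -133/(30*(-6/(-18)))*(-4) = -133/(30*((-1/18*(-6))))*(-4) = -133/(30*⅓)*(-4) = -133/30*3*(-4) = -133/10*(-4) = 266/5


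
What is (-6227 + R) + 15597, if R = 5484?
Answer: 14854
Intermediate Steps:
(-6227 + R) + 15597 = (-6227 + 5484) + 15597 = -743 + 15597 = 14854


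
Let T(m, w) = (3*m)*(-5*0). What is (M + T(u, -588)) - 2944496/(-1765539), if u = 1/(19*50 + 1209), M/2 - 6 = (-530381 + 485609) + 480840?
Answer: 1539814252268/1765539 ≈ 8.7215e+5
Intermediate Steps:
M = 872148 (M = 12 + 2*((-530381 + 485609) + 480840) = 12 + 2*(-44772 + 480840) = 12 + 2*436068 = 12 + 872136 = 872148)
u = 1/2159 (u = 1/(950 + 1209) = 1/2159 ≈ 0.00046318)
T(m, w) = 0 (T(m, w) = (3*m)*0 = 0)
(M + T(u, -588)) - 2944496/(-1765539) = (872148 + 0) - 2944496/(-1765539) = 872148 - 2944496*(-1)/1765539 = 872148 - 1*(-2944496/1765539) = 872148 + 2944496/1765539 = 1539814252268/1765539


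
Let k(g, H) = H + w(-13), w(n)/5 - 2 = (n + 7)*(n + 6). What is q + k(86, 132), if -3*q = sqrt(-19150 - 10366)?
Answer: 352 - 2*I*sqrt(7379)/3 ≈ 352.0 - 57.267*I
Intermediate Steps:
w(n) = 10 + 5*(6 + n)*(7 + n) (w(n) = 10 + 5*((n + 7)*(n + 6)) = 10 + 5*((7 + n)*(6 + n)) = 10 + 5*((6 + n)*(7 + n)) = 10 + 5*(6 + n)*(7 + n))
q = -2*I*sqrt(7379)/3 (q = -sqrt(-19150 - 10366)/3 = -2*I*sqrt(7379)/3 ≈ -57.267*I)
k(g, H) = 220 + H (k(g, H) = H + (220 + 5*(-13)**2 + 65*(-13)) = H + (220 + 5*169 - 845) = H + (220 + 845 - 845) = H + 220 = 220 + H)
q + k(86, 132) = -2*I*sqrt(7379)/3 + (220 + 132) = -2*I*sqrt(7379)/3 + 352 = 352 - 2*I*sqrt(7379)/3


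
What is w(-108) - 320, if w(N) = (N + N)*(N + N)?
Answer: 46336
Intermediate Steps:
w(N) = 4*N² (w(N) = (2*N)*(2*N) = 4*N²)
w(-108) - 320 = 4*(-108)² - 320 = 4*11664 - 320 = 46656 - 320 = 46336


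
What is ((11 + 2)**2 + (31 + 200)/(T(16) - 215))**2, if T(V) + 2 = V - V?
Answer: 27102436/961 ≈ 28202.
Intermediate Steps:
T(V) = -2 (T(V) = -2 + (V - V) = -2 + 0 = -2)
((11 + 2)**2 + (31 + 200)/(T(16) - 215))**2 = ((11 + 2)**2 + (31 + 200)/(-2 - 215))**2 = (13**2 + 231/(-217))**2 = (169 + 231*(-1/217))**2 = (169 - 33/31)**2 = (5206/31)**2 = 27102436/961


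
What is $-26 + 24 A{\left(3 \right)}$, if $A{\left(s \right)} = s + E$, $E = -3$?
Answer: $-26$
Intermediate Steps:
$A{\left(s \right)} = -3 + s$ ($A{\left(s \right)} = s - 3 = -3 + s$)
$-26 + 24 A{\left(3 \right)} = -26 + 24 \left(-3 + 3\right) = -26 + 24 \cdot 0 = -26 + 0 = -26$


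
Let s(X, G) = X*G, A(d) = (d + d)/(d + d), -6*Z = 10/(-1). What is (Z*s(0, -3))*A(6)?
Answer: 0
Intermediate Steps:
Z = 5/3 (Z = -5/(3*(-1)) = -5*(-1)/3 = -⅙*(-10) = 5/3 ≈ 1.6667)
A(d) = 1 (A(d) = (2*d)/((2*d)) = (2*d)*(1/(2*d)) = 1)
s(X, G) = G*X
(Z*s(0, -3))*A(6) = (5*(-3*0)/3)*1 = ((5/3)*0)*1 = 0*1 = 0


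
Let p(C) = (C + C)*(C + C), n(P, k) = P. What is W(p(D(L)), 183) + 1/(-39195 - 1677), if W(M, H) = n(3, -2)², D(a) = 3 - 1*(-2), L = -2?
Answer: 367847/40872 ≈ 9.0000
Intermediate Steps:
D(a) = 5 (D(a) = 3 + 2 = 5)
p(C) = 4*C² (p(C) = (2*C)*(2*C) = 4*C²)
W(M, H) = 9 (W(M, H) = 3² = 9)
W(p(D(L)), 183) + 1/(-39195 - 1677) = 9 + 1/(-39195 - 1677) = 9 + 1/(-40872) = 9 - 1/40872 = 367847/40872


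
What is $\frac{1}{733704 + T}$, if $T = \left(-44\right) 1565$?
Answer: $\frac{1}{664844} \approx 1.5041 \cdot 10^{-6}$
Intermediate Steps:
$T = -68860$
$\frac{1}{733704 + T} = \frac{1}{733704 - 68860} = \frac{1}{664844}$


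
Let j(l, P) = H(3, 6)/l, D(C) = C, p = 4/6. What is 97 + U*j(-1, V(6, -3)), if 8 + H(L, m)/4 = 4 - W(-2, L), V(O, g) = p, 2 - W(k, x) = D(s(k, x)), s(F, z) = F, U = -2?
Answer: 33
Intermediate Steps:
p = 2/3 (p = 4*(1/6) = 2/3 ≈ 0.66667)
W(k, x) = 2 - k
V(O, g) = 2/3
H(L, m) = -32 (H(L, m) = -32 + 4*(4 - (2 - 1*(-2))) = -32 + 4*(4 - (2 + 2)) = -32 + 4*(4 - 1*4) = -32 + 4*(4 - 4) = -32 + 4*0 = -32 + 0 = -32)
j(l, P) = -32/l
97 + U*j(-1, V(6, -3)) = 97 - (-64)/(-1) = 97 - (-64)*(-1) = 97 - 2*32 = 97 - 64 = 33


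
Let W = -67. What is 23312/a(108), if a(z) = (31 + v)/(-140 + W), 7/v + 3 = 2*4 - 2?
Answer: -3619188/25 ≈ -1.4477e+5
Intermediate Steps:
v = 7/3 (v = 7/(-3 + (2*4 - 2)) = 7/(-3 + (8 - 2)) = 7/(-3 + 6) = 7/3 ≈ 2.3333)
a(z) = -100/621 (a(z) = (31 + 7/3)/(-140 - 67) = (100/3)/(-207) = (100/3)*(-1/207) = -100/621)
23312/a(108) = 23312/(-100/621) = 23312*(-621/100) = -3619188/25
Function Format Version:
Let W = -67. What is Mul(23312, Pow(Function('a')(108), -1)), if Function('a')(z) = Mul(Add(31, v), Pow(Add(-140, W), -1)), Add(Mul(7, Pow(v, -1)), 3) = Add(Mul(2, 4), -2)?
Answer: Rational(-3619188, 25) ≈ -1.4477e+5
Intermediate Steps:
v = Rational(7, 3) (v = Mul(7, Pow(Add(-3, Add(Mul(2, 4), -2)), -1)) = Mul(7, Pow(Add(-3, Add(8, -2)), -1)) = Mul(7, Pow(Add(-3, 6), -1)) = Mul(7, Pow(3, -1)) = Mul(7, Rational(1, 3)) = Rational(7, 3) ≈ 2.3333)
Function('a')(z) = Rational(-100, 621) (Function('a')(z) = Mul(Add(31, Rational(7, 3)), Pow(Add(-140, -67), -1)) = Mul(Rational(100, 3), Pow(-207, -1)) = Mul(Rational(100, 3), Rational(-1, 207)) = Rational(-100, 621))
Mul(23312, Pow(Function('a')(108), -1)) = Mul(23312, Pow(Rational(-100, 621), -1)) = Mul(23312, Rational(-621, 100)) = Rational(-3619188, 25)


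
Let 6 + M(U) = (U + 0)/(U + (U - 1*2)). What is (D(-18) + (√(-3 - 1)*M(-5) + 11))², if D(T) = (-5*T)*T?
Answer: 93195227/36 + 107803*I/3 ≈ 2.5888e+6 + 35934.0*I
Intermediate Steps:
M(U) = -6 + U/(-2 + 2*U) (M(U) = -6 + (U + 0)/(U + (U - 1*2)) = -6 + U/(U + (U - 2)) = -6 + U/(U + (-2 + U)) = -6 + U/(-2 + 2*U))
D(T) = -5*T²
(D(-18) + (√(-3 - 1)*M(-5) + 11))² = (-5*(-18)² + (√(-3 - 1)*((12 - 11*(-5))/(2*(-1 - 5))) + 11))² = (-5*324 + (√(-4)*((½)*(12 + 55)/(-6)) + 11))² = (-1620 + ((2*I)*((½)*(-⅙)*67) + 11))² = (-1620 + ((2*I)*(-67/12) + 11))² = (-1620 + (-67*I/6 + 11))² = (-1620 + (11 - 67*I/6))² = (-1609 - 67*I/6)²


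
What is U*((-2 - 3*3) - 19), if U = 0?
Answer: 0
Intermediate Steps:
U*((-2 - 3*3) - 19) = 0*((-2 - 3*3) - 19) = 0*((-2 - 9) - 19) = 0*(-11 - 19) = 0*(-30) = 0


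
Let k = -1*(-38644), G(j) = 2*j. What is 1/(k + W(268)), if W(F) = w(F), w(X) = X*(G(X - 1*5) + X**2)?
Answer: 1/19428444 ≈ 5.1471e-8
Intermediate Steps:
w(X) = X*(-10 + X**2 + 2*X) (w(X) = X*(2*(X - 1*5) + X**2) = X*(2*(X - 5) + X**2) = X*(2*(-5 + X) + X**2) = X*((-10 + 2*X) + X**2) = X*(-10 + X**2 + 2*X))
W(F) = F*(-10 + F**2 + 2*F)
k = 38644
1/(k + W(268)) = 1/(38644 + 268*(-10 + 268**2 + 2*268)) = 1/(38644 + 268*(-10 + 71824 + 536)) = 1/(38644 + 268*72350) = 1/(38644 + 19389800) = 1/19428444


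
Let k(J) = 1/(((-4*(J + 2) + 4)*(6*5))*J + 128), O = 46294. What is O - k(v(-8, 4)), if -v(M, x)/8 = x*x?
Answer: 90300706049/1950592 ≈ 46294.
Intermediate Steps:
v(M, x) = -8*x**2 (v(M, x) = -8*x*x = -8*x**2)
k(J) = 1/(128 + J*(-120 - 120*J)) (k(J) = 1/(((-4*(2 + J) + 4)*30)*J + 128) = 1/((((-8 - 4*J) + 4)*30)*J + 128) = 1/(((-4 - 4*J)*30)*J + 128) = 1/((-120 - 120*J)*J + 128) = 1/(J*(-120 - 120*J) + 128) = 1/(128 + J*(-120 - 120*J)))
O - k(v(-8, 4)) = 46294 - (-1)/(-128 + 120*(-8*4**2) + 120*(-8*4**2)**2) = 46294 - (-1)/(-128 + 120*(-8*16) + 120*(-8*16)**2) = 46294 - (-1)/(-128 + 120*(-128) + 120*(-128)**2) = 46294 - (-1)/(-128 - 15360 + 120*16384) = 46294 - (-1)/(-128 - 15360 + 1966080) = 46294 - (-1)/1950592 = 46294 - 1*(-1/1950592) = 46294 + 1/1950592 = 90300706049/1950592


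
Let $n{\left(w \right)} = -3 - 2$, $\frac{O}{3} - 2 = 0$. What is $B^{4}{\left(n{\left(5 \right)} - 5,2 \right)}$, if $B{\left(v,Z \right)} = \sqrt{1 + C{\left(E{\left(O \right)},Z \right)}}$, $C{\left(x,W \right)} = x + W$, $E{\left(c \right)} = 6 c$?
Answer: $1521$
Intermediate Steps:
$O = 6$ ($O = 6 + 3 \cdot 0 = 6 + 0 = 6$)
$C{\left(x,W \right)} = W + x$
$n{\left(w \right)} = -5$ ($n{\left(w \right)} = -3 - 2 = -5$)
$B{\left(v,Z \right)} = \sqrt{37 + Z}$ ($B{\left(v,Z \right)} = \sqrt{1 + \left(Z + 6 \cdot 6\right)} = \sqrt{1 + \left(Z + 36\right)} = \sqrt{1 + \left(36 + Z\right)} = \sqrt{37 + Z}$)
$B^{4}{\left(n{\left(5 \right)} - 5,2 \right)} = \left(\sqrt{37 + 2}\right)^{4} = \left(\sqrt{39}\right)^{4} = 1521$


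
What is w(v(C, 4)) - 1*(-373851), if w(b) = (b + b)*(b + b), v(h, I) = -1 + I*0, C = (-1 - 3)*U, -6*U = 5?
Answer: 373855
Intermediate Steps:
U = -⅚ (U = -⅙*5 = -⅚ ≈ -0.83333)
C = 10/3 (C = (-1 - 3)*(-⅚) = -4*(-⅚) = 10/3 ≈ 3.3333)
v(h, I) = -1 (v(h, I) = -1 + 0 = -1)
w(b) = 4*b² (w(b) = (2*b)*(2*b) = 4*b²)
w(v(C, 4)) - 1*(-373851) = 4*(-1)² - 1*(-373851) = 4*1 + 373851 = 4 + 373851 = 373855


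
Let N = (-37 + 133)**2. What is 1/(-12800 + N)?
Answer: -1/3584 ≈ -0.00027902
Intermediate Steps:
N = 9216 (N = 96**2 = 9216)
1/(-12800 + N) = 1/(-12800 + 9216) = 1/(-3584) = -1/3584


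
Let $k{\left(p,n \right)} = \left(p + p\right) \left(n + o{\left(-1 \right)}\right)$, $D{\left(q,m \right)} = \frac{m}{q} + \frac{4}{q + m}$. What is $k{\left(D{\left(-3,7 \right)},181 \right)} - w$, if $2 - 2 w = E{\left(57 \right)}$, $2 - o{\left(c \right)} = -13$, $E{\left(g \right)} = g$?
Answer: $- \frac{2971}{6} \approx -495.17$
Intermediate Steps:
$o{\left(c \right)} = 15$ ($o{\left(c \right)} = 2 - -13 = 2 + 13 = 15$)
$D{\left(q,m \right)} = \frac{4}{m + q} + \frac{m}{q}$ ($D{\left(q,m \right)} = \frac{m}{q} + \frac{4}{m + q} = \frac{4}{m + q} + \frac{m}{q}$)
$k{\left(p,n \right)} = 2 p \left(15 + n\right)$ ($k{\left(p,n \right)} = \left(p + p\right) \left(n + 15\right) = 2 p \left(15 + n\right)$)
$w = - \frac{55}{2}$ ($w = 1 - \frac{57}{2} = - \frac{55}{2} \approx -27.5$)
$k{\left(D{\left(-3,7 \right)},181 \right)} - w = 2 \frac{7^{2} + 4 \left(-3\right) + 7 \left(-3\right)}{\left(-3\right) \left(7 - 3\right)} \left(15 + 181\right) - - \frac{55}{2} = 2 \left(- \frac{49 - 12 - 21}{3 \cdot 4}\right) 196 + \frac{55}{2} = 2 \left(\left(- \frac{1}{3}\right) \frac{1}{4} \cdot 16\right) 196 + \frac{55}{2} = 2 \left(- \frac{4}{3}\right) 196 + \frac{55}{2} = - \frac{1568}{3} + \frac{55}{2} = - \frac{2971}{6}$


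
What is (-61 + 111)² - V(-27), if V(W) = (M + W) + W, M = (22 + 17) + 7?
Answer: 2508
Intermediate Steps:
M = 46 (M = 39 + 7 = 46)
V(W) = 46 + 2*W (V(W) = (46 + W) + W = 46 + 2*W)
(-61 + 111)² - V(-27) = (-61 + 111)² - (46 + 2*(-27)) = 50² - (46 - 54) = 2500 - 1*(-8) = 2500 + 8 = 2508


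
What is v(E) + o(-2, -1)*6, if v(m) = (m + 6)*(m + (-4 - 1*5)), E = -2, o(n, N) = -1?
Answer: -50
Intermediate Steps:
v(m) = (-9 + m)*(6 + m) (v(m) = (6 + m)*(m + (-4 - 5)) = (6 + m)*(m - 9) = (6 + m)*(-9 + m) = (-9 + m)*(6 + m))
v(E) + o(-2, -1)*6 = (-54 + (-2)**2 - 3*(-2)) - 1*6 = (-54 + 4 + 6) - 6 = -44 - 6 = -50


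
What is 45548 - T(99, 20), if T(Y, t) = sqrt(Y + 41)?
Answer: 45548 - 2*sqrt(35) ≈ 45536.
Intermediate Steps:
T(Y, t) = sqrt(41 + Y)
45548 - T(99, 20) = 45548 - sqrt(41 + 99) = 45548 - sqrt(140) = 45548 - 2*sqrt(35)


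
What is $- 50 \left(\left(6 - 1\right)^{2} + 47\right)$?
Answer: $-3600$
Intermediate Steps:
$- 50 \left(\left(6 - 1\right)^{2} + 47\right) = - 50 \left(5^{2} + 47\right) = - 50 \left(25 + 47\right) = \left(-50\right) 72 = -3600$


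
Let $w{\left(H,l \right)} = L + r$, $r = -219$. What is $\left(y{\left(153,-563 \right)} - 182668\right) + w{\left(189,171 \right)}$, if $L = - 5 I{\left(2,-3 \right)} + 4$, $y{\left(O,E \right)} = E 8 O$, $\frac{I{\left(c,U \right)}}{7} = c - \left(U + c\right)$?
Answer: $-872100$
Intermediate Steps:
$I{\left(c,U \right)} = - 7 U$ ($I{\left(c,U \right)} = 7 \left(c - \left(U + c\right)\right) = 7 \left(- U\right) = - 7 U$)
$y{\left(O,E \right)} = 8 E O$
$L = -101$ ($L = - 5 \left(\left(-7\right) \left(-3\right)\right) + 4 = \left(-5\right) 21 + 4 = -105 + 4 = -101$)
$w{\left(H,l \right)} = -320$ ($w{\left(H,l \right)} = -101 - 219 = -320$)
$\left(y{\left(153,-563 \right)} - 182668\right) + w{\left(189,171 \right)} = \left(8 \left(-563\right) 153 - 182668\right) - 320 = \left(-689112 - 182668\right) - 320 = -871780 - 320 = -872100$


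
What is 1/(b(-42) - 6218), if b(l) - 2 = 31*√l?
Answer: -148/920929 - 31*I*√42/38679018 ≈ -0.00016071 - 5.1941e-6*I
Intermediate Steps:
b(l) = 2 + 31*√l
1/(b(-42) - 6218) = 1/((2 + 31*√(-42)) - 6218) = 1/((2 + 31*(I*√42)) - 6218) = 1/((2 + 31*I*√42) - 6218) = 1/(-6216 + 31*I*√42)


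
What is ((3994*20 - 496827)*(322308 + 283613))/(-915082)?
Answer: 252636943187/915082 ≈ 2.7608e+5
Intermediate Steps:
((3994*20 - 496827)*(322308 + 283613))/(-915082) = ((79880 - 496827)*605921)*(-1/915082) = -416947*605921*(-1/915082) = -252636943187*(-1/915082) = 252636943187/915082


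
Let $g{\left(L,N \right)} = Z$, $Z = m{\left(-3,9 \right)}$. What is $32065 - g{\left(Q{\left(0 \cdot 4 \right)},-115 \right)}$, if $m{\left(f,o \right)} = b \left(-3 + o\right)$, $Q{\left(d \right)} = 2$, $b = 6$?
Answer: $32029$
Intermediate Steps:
$m{\left(f,o \right)} = -18 + 6 o$ ($m{\left(f,o \right)} = 6 \left(-3 + o\right) = -18 + 6 o$)
$Z = 36$ ($Z = -18 + 6 \cdot 9 = -18 + 54 = 36$)
$g{\left(L,N \right)} = 36$
$32065 - g{\left(Q{\left(0 \cdot 4 \right)},-115 \right)} = 32065 - 36 = 32029$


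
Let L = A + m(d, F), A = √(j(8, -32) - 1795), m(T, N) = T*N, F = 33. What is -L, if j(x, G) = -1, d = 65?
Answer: -2145 - 2*I*√449 ≈ -2145.0 - 42.379*I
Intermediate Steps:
m(T, N) = N*T
A = 2*I*√449 (A = √(-1 - 1795) = √(-1796) = 2*I*√449 ≈ 42.379*I)
L = 2145 + 2*I*√449 (L = 2*I*√449 + 33*65 = 2*I*√449 + 2145 = 2145 + 2*I*√449 ≈ 2145.0 + 42.379*I)
-L = -(2145 + 2*I*√449) = -2145 - 2*I*√449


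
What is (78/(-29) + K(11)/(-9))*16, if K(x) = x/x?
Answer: -11696/261 ≈ -44.812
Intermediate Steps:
K(x) = 1
(78/(-29) + K(11)/(-9))*16 = (78/(-29) + 1/(-9))*16 = (78*(-1/29) + 1*(-⅑))*16 = (-78/29 - ⅑)*16 = -731/261*16 = -11696/261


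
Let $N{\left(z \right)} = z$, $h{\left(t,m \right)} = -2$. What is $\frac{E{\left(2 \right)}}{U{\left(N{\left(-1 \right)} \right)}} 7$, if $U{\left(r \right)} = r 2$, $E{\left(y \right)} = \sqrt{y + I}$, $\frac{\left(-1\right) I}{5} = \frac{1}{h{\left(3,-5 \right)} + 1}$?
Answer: $- \frac{7 \sqrt{7}}{2} \approx -9.2601$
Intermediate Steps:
$I = 5$ ($I = - \frac{5}{-2 + 1} = - \frac{5}{-1} = \left(-5\right) \left(-1\right) = 5$)
$E{\left(y \right)} = \sqrt{5 + y}$ ($E{\left(y \right)} = \sqrt{y + 5} = \sqrt{5 + y}$)
$U{\left(r \right)} = 2 r$
$\frac{E{\left(2 \right)}}{U{\left(N{\left(-1 \right)} \right)}} 7 = \frac{\sqrt{5 + 2}}{2 \left(-1\right)} 7 = \frac{\sqrt{7}}{-2} \cdot 7 = \sqrt{7} \left(- \frac{1}{2}\right) 7 = - \frac{\sqrt{7}}{2} \cdot 7 = - \frac{7 \sqrt{7}}{2}$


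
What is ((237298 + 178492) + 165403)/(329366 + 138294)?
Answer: 581193/467660 ≈ 1.2428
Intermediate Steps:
((237298 + 178492) + 165403)/(329366 + 138294) = (415790 + 165403)/467660 = 581193*(1/467660) = 581193/467660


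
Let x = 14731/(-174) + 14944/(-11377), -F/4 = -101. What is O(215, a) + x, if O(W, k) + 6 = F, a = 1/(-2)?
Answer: 617685161/1979598 ≈ 312.03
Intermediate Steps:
F = 404 (F = -4*(-101) = 404)
a = -½ ≈ -0.50000
O(W, k) = 398 (O(W, k) = -6 + 404 = 398)
x = -170194843/1979598 (x = 14731*(-1/174) + 14944*(-1/11377) = -14731/174 - 14944/11377 = -170194843/1979598 ≈ -85.974)
O(215, a) + x = 398 - 170194843/1979598 = 617685161/1979598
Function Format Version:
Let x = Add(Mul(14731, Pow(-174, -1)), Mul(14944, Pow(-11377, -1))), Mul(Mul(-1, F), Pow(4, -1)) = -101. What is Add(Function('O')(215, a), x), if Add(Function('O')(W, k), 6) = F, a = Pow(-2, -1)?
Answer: Rational(617685161, 1979598) ≈ 312.03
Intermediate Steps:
F = 404 (F = Mul(-4, -101) = 404)
a = Rational(-1, 2) ≈ -0.50000
Function('O')(W, k) = 398 (Function('O')(W, k) = Add(-6, 404) = 398)
x = Rational(-170194843, 1979598) (x = Add(Mul(14731, Rational(-1, 174)), Mul(14944, Rational(-1, 11377))) = Add(Rational(-14731, 174), Rational(-14944, 11377)) = Rational(-170194843, 1979598) ≈ -85.974)
Add(Function('O')(215, a), x) = Add(398, Rational(-170194843, 1979598)) = Rational(617685161, 1979598)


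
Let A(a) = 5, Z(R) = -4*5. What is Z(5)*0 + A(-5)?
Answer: 5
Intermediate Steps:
Z(R) = -20
Z(5)*0 + A(-5) = -20*0 + 5 = 0 + 5 = 5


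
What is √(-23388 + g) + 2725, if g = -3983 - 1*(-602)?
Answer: 2725 + I*√26769 ≈ 2725.0 + 163.61*I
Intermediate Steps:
g = -3381 (g = -3983 + 602 = -3381)
√(-23388 + g) + 2725 = √(-23388 - 3381) + 2725 = √(-26769) + 2725 = I*√26769 + 2725 = 2725 + I*√26769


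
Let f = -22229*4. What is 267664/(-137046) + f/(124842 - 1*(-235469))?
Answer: -7759133260/3527084379 ≈ -2.1999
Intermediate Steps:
f = -88916
267664/(-137046) + f/(124842 - 1*(-235469)) = 267664/(-137046) - 88916/(124842 - 1*(-235469)) = 267664*(-1/137046) - 88916/(124842 + 235469) = -133832/68523 - 88916/360311 = -7759133260/3527084379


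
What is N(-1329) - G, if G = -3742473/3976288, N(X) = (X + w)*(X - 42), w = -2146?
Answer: 18943934439273/3976288 ≈ 4.7642e+6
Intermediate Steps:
N(X) = (-2146 + X)*(-42 + X) (N(X) = (X - 2146)*(X - 42) = (-2146 + X)*(-42 + X))
G = -3742473/3976288 (G = -3742473*1/3976288 = -3742473/3976288 ≈ -0.94120)
N(-1329) - G = (90132 + (-1329)**2 - 2188*(-1329)) - 1*(-3742473/3976288) = (90132 + 1766241 + 2907852) + 3742473/3976288 = 4764225 + 3742473/3976288 = 18943934439273/3976288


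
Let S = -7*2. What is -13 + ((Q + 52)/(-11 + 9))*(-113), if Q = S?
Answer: 2134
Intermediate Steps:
S = -14
Q = -14
-13 + ((Q + 52)/(-11 + 9))*(-113) = -13 + ((-14 + 52)/(-11 + 9))*(-113) = -13 + (38/(-2))*(-113) = -13 + (38*(-½))*(-113) = -13 - 19*(-113) = -13 + 2147 = 2134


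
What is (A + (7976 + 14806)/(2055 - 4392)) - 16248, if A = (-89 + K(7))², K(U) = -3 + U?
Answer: -7036511/779 ≈ -9032.8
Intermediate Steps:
A = 7225 (A = (-89 + (-3 + 7))² = (-89 + 4)² = (-85)² = 7225)
(A + (7976 + 14806)/(2055 - 4392)) - 16248 = (7225 + (7976 + 14806)/(2055 - 4392)) - 16248 = (7225 + 22782/(-2337)) - 16248 = (7225 + 22782*(-1/2337)) - 16248 = (7225 - 7594/779) - 16248 = 5620681/779 - 16248 = -7036511/779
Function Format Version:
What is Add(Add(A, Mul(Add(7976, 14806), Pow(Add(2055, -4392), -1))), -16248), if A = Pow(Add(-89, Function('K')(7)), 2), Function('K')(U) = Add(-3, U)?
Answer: Rational(-7036511, 779) ≈ -9032.8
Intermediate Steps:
A = 7225 (A = Pow(Add(-89, Add(-3, 7)), 2) = Pow(Add(-89, 4), 2) = Pow(-85, 2) = 7225)
Add(Add(A, Mul(Add(7976, 14806), Pow(Add(2055, -4392), -1))), -16248) = Add(Add(7225, Mul(Add(7976, 14806), Pow(Add(2055, -4392), -1))), -16248) = Add(Add(7225, Mul(22782, Pow(-2337, -1))), -16248) = Add(Add(7225, Mul(22782, Rational(-1, 2337))), -16248) = Add(Add(7225, Rational(-7594, 779)), -16248) = Add(Rational(5620681, 779), -16248) = Rational(-7036511, 779)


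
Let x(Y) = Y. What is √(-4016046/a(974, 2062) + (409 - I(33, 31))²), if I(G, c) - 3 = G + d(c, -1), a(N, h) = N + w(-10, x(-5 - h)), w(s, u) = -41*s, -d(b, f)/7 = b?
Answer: √41325751621/346 ≈ 587.54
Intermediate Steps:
d(b, f) = -7*b
a(N, h) = 410 + N (a(N, h) = N - 41*(-10) = N + 410 = 410 + N)
I(G, c) = 3 + G - 7*c (I(G, c) = 3 + (G - 7*c) = 3 + G - 7*c)
√(-4016046/a(974, 2062) + (409 - I(33, 31))²) = √(-4016046/(410 + 974) + (409 - (3 + 33 - 7*31))²) = √(-4016046/1384 + (409 - (3 + 33 - 217))²) = √(-4016046*1/1384 + (409 - 1*(-181))²) = √(-2008023/692 + (409 + 181)²) = √(-2008023/692 + 590²) = √(-2008023/692 + 348100) = √(238877177/692) = √41325751621/346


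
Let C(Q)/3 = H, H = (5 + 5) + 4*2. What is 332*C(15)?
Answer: 17928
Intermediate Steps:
H = 18 (H = 10 + 8 = 18)
C(Q) = 54 (C(Q) = 3*18 = 54)
332*C(15) = 332*54 = 17928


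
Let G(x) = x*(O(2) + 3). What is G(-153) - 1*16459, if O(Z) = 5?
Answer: -17683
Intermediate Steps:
G(x) = 8*x (G(x) = x*(5 + 3) = x*8 = 8*x)
G(-153) - 1*16459 = 8*(-153) - 1*16459 = -1224 - 16459 = -17683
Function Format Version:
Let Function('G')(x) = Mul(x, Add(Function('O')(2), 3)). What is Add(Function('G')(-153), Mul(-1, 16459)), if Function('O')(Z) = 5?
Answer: -17683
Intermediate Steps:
Function('G')(x) = Mul(8, x) (Function('G')(x) = Mul(x, Add(5, 3)) = Mul(x, 8) = Mul(8, x))
Add(Function('G')(-153), Mul(-1, 16459)) = Add(Mul(8, -153), Mul(-1, 16459)) = Add(-1224, -16459) = -17683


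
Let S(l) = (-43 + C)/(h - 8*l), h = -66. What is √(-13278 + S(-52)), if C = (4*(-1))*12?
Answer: I*√1327826/10 ≈ 115.23*I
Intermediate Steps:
C = -48 (C = -4*12 = -48)
S(l) = -91/(-66 - 8*l) (S(l) = (-43 - 48)/(-66 - 8*l) = -91/(-66 - 8*l))
√(-13278 + S(-52)) = √(-13278 + 91/(2*(33 + 4*(-52)))) = √(-13278 + 91/(2*(33 - 208))) = √(-13278 + (91/2)/(-175)) = √(-13278 + (91/2)*(-1/175)) = √(-13278 - 13/50) = √(-663913/50) = I*√1327826/10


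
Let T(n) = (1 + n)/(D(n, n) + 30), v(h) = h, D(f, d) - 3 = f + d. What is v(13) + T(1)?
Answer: 457/35 ≈ 13.057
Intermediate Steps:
D(f, d) = 3 + d + f (D(f, d) = 3 + (f + d) = 3 + (d + f) = 3 + d + f)
T(n) = (1 + n)/(33 + 2*n) (T(n) = (1 + n)/((3 + n + n) + 30) = (1 + n)/((3 + 2*n) + 30) = (1 + n)/(33 + 2*n))
v(13) + T(1) = 13 + (1 + 1)/(33 + 2*1) = 13 + 2/(33 + 2) = 13 + 2/35 = 457/35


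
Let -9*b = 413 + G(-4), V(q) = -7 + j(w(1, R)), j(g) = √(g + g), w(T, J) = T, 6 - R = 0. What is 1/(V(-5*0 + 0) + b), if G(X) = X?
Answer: -2124/111311 - 81*√2/222622 ≈ -0.019596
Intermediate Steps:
R = 6 (R = 6 - 1*0 = 6 + 0 = 6)
j(g) = √2*√g (j(g) = √(2*g) = √2*√g)
V(q) = -7 + √2 (V(q) = -7 + √2*√1 = -7 + √2*1 = -7 + √2)
b = -409/9 (b = -(413 - 4)/9 = -⅑*409 = -409/9 ≈ -45.444)
1/(V(-5*0 + 0) + b) = 1/((-7 + √2) - 409/9) = 1/(-472/9 + √2)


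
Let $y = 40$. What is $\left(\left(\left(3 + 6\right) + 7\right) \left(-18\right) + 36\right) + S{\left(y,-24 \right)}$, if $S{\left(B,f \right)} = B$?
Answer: $-212$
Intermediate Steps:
$\left(\left(\left(3 + 6\right) + 7\right) \left(-18\right) + 36\right) + S{\left(y,-24 \right)} = \left(\left(\left(3 + 6\right) + 7\right) \left(-18\right) + 36\right) + 40 = \left(\left(9 + 7\right) \left(-18\right) + 36\right) + 40 = \left(16 \left(-18\right) + 36\right) + 40 = \left(-288 + 36\right) + 40 = -252 + 40 = -212$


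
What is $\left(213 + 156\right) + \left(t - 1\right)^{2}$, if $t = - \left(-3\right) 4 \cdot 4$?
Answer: $2578$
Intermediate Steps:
$t = 48$ ($t = - \left(-12\right) 4 = \left(-1\right) \left(-48\right) = 48$)
$\left(213 + 156\right) + \left(t - 1\right)^{2} = \left(213 + 156\right) + \left(48 - 1\right)^{2} = 369 + 47^{2} = 369 + 2209 = 2578$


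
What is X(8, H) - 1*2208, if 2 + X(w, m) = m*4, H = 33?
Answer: -2078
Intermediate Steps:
X(w, m) = -2 + 4*m (X(w, m) = -2 + m*4 = -2 + 4*m)
X(8, H) - 1*2208 = (-2 + 4*33) - 1*2208 = (-2 + 132) - 2208 = 130 - 2208 = -2078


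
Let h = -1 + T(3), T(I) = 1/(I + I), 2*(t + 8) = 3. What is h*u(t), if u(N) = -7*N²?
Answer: 5915/24 ≈ 246.46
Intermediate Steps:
t = -13/2 (t = -8 + (½)*3 = -8 + 3/2 = -13/2 ≈ -6.5000)
T(I) = 1/(2*I)
h = -⅚ (h = -1 + (½)/3 = -1 + (½)*(⅓) = -1 + ⅙ = -⅚ ≈ -0.83333)
h*u(t) = -(-35)*(-13/2)²/6 = -(-35)*169/(6*4) = -⅚*(-1183/4) = 5915/24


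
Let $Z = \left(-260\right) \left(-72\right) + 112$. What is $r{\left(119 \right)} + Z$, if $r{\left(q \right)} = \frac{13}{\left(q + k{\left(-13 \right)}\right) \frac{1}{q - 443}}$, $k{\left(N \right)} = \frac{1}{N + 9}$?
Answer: $\frac{8928352}{475} \approx 18797.0$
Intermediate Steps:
$k{\left(N \right)} = \frac{1}{9 + N}$
$Z = 18832$ ($Z = 18720 + 112 = 18832$)
$r{\left(q \right)} = \frac{13 \left(-443 + q\right)}{- \frac{1}{4} + q}$ ($r{\left(q \right)} = \frac{13}{\left(q + \frac{1}{9 - 13}\right) \frac{1}{q - 443}} = \frac{13}{\left(q + \frac{1}{-4}\right) \frac{1}{-443 + q}} = \frac{13}{\left(q - \frac{1}{4}\right) \frac{1}{-443 + q}} = \frac{13}{\left(- \frac{1}{4} + q\right) \frac{1}{-443 + q}} = \frac{13}{\frac{1}{-443 + q} \left(- \frac{1}{4} + q\right)} = 13 \frac{-443 + q}{- \frac{1}{4} + q} = \frac{13 \left(-443 + q\right)}{- \frac{1}{4} + q}$)
$r{\left(119 \right)} + Z = \frac{52 \left(-443 + 119\right)}{-1 + 4 \cdot 119} + 18832 = 52 \frac{1}{-1 + 476} \left(-324\right) + 18832 = 52 \cdot \frac{1}{475} \left(-324\right) + 18832 = - \frac{16848}{475} + 18832 = \frac{8928352}{475}$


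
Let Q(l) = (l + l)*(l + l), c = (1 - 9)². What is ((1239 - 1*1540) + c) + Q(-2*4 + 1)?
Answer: -41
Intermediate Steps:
c = 64 (c = (-8)² = 64)
Q(l) = 4*l² (Q(l) = (2*l)*(2*l) = 4*l²)
((1239 - 1*1540) + c) + Q(-2*4 + 1) = ((1239 - 1*1540) + 64) + 4*(-2*4 + 1)² = ((1239 - 1540) + 64) + 4*(-8 + 1)² = (-301 + 64) + 4*(-7)² = -237 + 4*49 = -237 + 196 = -41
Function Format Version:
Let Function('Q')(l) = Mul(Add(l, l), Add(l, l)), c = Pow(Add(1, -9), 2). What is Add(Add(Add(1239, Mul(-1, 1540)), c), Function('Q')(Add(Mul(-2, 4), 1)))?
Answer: -41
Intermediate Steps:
c = 64 (c = Pow(-8, 2) = 64)
Function('Q')(l) = Mul(4, Pow(l, 2)) (Function('Q')(l) = Mul(Mul(2, l), Mul(2, l)) = Mul(4, Pow(l, 2)))
Add(Add(Add(1239, Mul(-1, 1540)), c), Function('Q')(Add(Mul(-2, 4), 1))) = Add(Add(Add(1239, Mul(-1, 1540)), 64), Mul(4, Pow(Add(Mul(-2, 4), 1), 2))) = Add(Add(Add(1239, -1540), 64), Mul(4, Pow(Add(-8, 1), 2))) = Add(Add(-301, 64), Mul(4, Pow(-7, 2))) = Add(-237, Mul(4, 49)) = Add(-237, 196) = -41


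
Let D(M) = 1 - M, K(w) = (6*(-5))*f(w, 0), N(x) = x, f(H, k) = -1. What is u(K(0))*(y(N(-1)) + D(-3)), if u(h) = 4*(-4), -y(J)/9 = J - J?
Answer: -64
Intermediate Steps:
K(w) = 30 (K(w) = (6*(-5))*(-1) = -30*(-1) = 30)
y(J) = 0 (y(J) = -9*(J - J) = -9*0 = 0)
u(h) = -16
u(K(0))*(y(N(-1)) + D(-3)) = -16*(0 + (1 - 1*(-3))) = -16*(0 + (1 + 3)) = -16*(0 + 4) = -16*4 = -64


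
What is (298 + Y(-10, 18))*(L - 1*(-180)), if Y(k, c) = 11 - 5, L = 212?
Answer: 119168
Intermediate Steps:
Y(k, c) = 6
(298 + Y(-10, 18))*(L - 1*(-180)) = (298 + 6)*(212 - 1*(-180)) = 304*(212 + 180) = 304*392 = 119168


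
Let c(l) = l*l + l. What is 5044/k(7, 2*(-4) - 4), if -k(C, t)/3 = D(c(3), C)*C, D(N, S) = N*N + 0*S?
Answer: -1261/756 ≈ -1.6680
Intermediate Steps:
c(l) = l + l**2 (c(l) = l**2 + l = l + l**2)
D(N, S) = N**2 (D(N, S) = N**2 + 0 = N**2)
k(C, t) = -432*C (k(C, t) = -3*(3*(1 + 3))**2*C = -3*(3*4)**2*C = -3*12**2*C = -432*C)
5044/k(7, 2*(-4) - 4) = 5044/((-432*7)) = 5044/(-3024) = 5044*(-1/3024) = -1261/756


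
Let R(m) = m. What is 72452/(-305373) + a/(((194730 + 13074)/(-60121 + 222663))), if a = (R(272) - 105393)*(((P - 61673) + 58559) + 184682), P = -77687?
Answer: -90338024613066489529/10576288482 ≈ -8.5416e+9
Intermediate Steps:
a = -10920074601 (a = (272 - 105393)*(((-77687 - 61673) + 58559) + 184682) = -105121*((-139360 + 58559) + 184682) = -105121*(-80801 + 184682) = -105121*103881 = -10920074601)
72452/(-305373) + a/(((194730 + 13074)/(-60121 + 222663))) = 72452/(-305373) - 10920074601*(-60121 + 222663)/(194730 + 13074) = 72452*(-1/305373) - 10920074601/(207804/162542) = -72452/305373 - 10920074601/(207804*(1/162542)) = -72452/305373 - 10920074601/103902/81271 = -72452/305373 - 10920074601*81271/103902 = -72452/305373 - 295828460965957/34634 = -90338024613066489529/10576288482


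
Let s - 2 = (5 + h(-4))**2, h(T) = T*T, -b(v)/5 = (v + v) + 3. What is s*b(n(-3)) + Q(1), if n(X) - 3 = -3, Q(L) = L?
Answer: -6644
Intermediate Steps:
n(X) = 0 (n(X) = 3 - 3 = 0)
b(v) = -15 - 10*v (b(v) = -5*((v + v) + 3) = -5*(2*v + 3) = -5*(3 + 2*v) = -15 - 10*v)
h(T) = T**2
s = 443 (s = 2 + (5 + (-4)**2)**2 = 2 + (5 + 16)**2 = 2 + 21**2 = 2 + 441 = 443)
s*b(n(-3)) + Q(1) = 443*(-15 - 10*0) + 1 = 443*(-15 + 0) + 1 = 443*(-15) + 1 = -6645 + 1 = -6644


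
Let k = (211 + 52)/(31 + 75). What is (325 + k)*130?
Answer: 2256345/53 ≈ 42573.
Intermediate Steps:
k = 263/106 ≈ 2.4811
(325 + k)*130 = (325 + 263/106)*130 = (34713/106)*130 = 2256345/53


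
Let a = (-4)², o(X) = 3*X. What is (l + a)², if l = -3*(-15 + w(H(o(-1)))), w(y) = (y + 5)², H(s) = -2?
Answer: 1156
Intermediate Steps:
w(y) = (5 + y)²
a = 16
l = 18 (l = -3*(-15 + (5 - 2)²) = -3*(-15 + 3²) = -3*(-15 + 9) = -3*(-6) = 18)
(l + a)² = (18 + 16)² = 34² = 1156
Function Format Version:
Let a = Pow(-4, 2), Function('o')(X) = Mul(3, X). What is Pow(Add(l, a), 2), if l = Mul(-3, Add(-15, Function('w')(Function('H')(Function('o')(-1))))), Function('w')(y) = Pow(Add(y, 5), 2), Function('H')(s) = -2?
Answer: 1156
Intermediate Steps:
Function('w')(y) = Pow(Add(5, y), 2)
a = 16
l = 18 (l = Mul(-3, Add(-15, Pow(Add(5, -2), 2))) = Mul(-3, Add(-15, Pow(3, 2))) = Mul(-3, Add(-15, 9)) = Mul(-3, -6) = 18)
Pow(Add(l, a), 2) = Pow(Add(18, 16), 2) = Pow(34, 2) = 1156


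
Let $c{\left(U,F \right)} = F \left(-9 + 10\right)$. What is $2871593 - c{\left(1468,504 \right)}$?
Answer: $2871089$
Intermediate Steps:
$c{\left(U,F \right)} = F$ ($c{\left(U,F \right)} = F 1 = F$)
$2871593 - c{\left(1468,504 \right)} = 2871593 - 504 = 2871089$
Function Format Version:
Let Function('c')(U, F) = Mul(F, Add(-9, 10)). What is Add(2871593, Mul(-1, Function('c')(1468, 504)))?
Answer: 2871089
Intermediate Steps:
Function('c')(U, F) = F (Function('c')(U, F) = Mul(F, 1) = F)
Add(2871593, Mul(-1, Function('c')(1468, 504))) = Add(2871593, Mul(-1, 504)) = Add(2871593, -504) = 2871089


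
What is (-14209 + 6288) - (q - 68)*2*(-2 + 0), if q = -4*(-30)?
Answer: -7713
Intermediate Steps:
q = 120
(-14209 + 6288) - (q - 68)*2*(-2 + 0) = (-14209 + 6288) - (120 - 68)*2*(-2 + 0) = -7921 - 52*2*(-2) = -7921 - 52*(-4) = -7921 - 1*(-208) = -7921 + 208 = -7713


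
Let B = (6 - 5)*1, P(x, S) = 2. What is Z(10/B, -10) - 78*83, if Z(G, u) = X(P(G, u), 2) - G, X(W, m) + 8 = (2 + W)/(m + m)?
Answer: -6491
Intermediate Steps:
X(W, m) = -8 + (2 + W)/(2*m) (X(W, m) = -8 + (2 + W)/(m + m) = -8 + (2 + W)/((2*m)) = -8 + (2 + W)*(1/(2*m)) = -8 + (2 + W)/(2*m))
B = 1 (B = 1*1 = 1)
Z(G, u) = -7 - G (Z(G, u) = (½)*(2 + 2 - 16*2)/2 - G = (½)*(½)*(2 + 2 - 32) - G = (½)*(½)*(-28) - G = -7 - G)
Z(10/B, -10) - 78*83 = (-7 - 10/1) - 78*83 = (-7 - 10) - 6474 = -17 - 6474 = -6491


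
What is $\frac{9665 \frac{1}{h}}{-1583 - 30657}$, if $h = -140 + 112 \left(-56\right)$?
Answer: $\frac{1933}{41344576} \approx 4.6753 \cdot 10^{-5}$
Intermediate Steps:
$h = -6412$ ($h = -140 - 6272 = -6412$)
$\frac{9665 \frac{1}{h}}{-1583 - 30657} = \frac{9665 \frac{1}{-6412}}{-1583 - 30657} = \frac{9665 \left(- \frac{1}{6412}\right)}{-1583 - 30657} = - \frac{9665}{6412 \left(-32240\right)} = \left(- \frac{9665}{6412}\right) \left(- \frac{1}{32240}\right) = \frac{1933}{41344576}$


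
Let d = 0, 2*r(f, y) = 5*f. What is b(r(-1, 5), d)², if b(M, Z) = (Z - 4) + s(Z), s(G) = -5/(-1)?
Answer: 1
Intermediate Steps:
r(f, y) = 5*f/2 (r(f, y) = (5*f)/2 = 5*f/2)
s(G) = 5 (s(G) = -5*(-1) = 5)
b(M, Z) = 1 + Z (b(M, Z) = (Z - 4) + 5 = (-4 + Z) + 5 = 1 + Z)
b(r(-1, 5), d)² = (1 + 0)² = 1² = 1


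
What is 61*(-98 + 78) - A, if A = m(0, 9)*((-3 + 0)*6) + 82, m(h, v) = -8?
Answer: -1446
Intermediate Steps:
A = 226 (A = -8*(-3 + 0)*6 + 82 = -(-24)*6 + 82 = -8*(-18) + 82 = 144 + 82 = 226)
61*(-98 + 78) - A = 61*(-98 + 78) - 1*226 = 61*(-20) - 226 = -1220 - 226 = -1446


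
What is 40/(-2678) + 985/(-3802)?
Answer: -1394955/5090878 ≈ -0.27401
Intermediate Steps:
40/(-2678) + 985/(-3802) = 40*(-1/2678) + 985*(-1/3802) = -20/1339 - 985/3802 = -1394955/5090878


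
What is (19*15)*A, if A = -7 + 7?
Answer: 0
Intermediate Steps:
A = 0
(19*15)*A = (19*15)*0 = 285*0 = 0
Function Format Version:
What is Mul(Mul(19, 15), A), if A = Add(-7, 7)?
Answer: 0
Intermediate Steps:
A = 0
Mul(Mul(19, 15), A) = Mul(Mul(19, 15), 0) = Mul(285, 0) = 0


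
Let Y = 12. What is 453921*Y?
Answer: 5447052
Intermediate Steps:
453921*Y = 453921*12 = 5447052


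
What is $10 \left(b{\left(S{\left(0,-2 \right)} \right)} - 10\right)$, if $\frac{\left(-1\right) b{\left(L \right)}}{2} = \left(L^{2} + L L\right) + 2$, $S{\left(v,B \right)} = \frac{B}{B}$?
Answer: $-180$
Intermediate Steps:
$S{\left(v,B \right)} = 1$
$b{\left(L \right)} = -4 - 4 L^{2}$ ($b{\left(L \right)} = - 2 \left(\left(L^{2} + L L\right) + 2\right) = - 2 \left(\left(L^{2} + L^{2}\right) + 2\right) = - 2 \left(2 L^{2} + 2\right) = - 2 \left(2 + 2 L^{2}\right) = -4 - 4 L^{2}$)
$10 \left(b{\left(S{\left(0,-2 \right)} \right)} - 10\right) = 10 \left(\left(-4 - 4 \cdot 1^{2}\right) - 10\right) = 10 \left(\left(-4 - 4\right) - 10\right) = 10 \left(-8 - 10\right) = 10 \left(-18\right) = -180$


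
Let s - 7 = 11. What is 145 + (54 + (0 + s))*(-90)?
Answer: -6335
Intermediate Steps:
s = 18 (s = 7 + 11 = 18)
145 + (54 + (0 + s))*(-90) = 145 + (54 + (0 + 18))*(-90) = 145 + (54 + 18)*(-90) = 145 + 72*(-90) = 145 - 6480 = -6335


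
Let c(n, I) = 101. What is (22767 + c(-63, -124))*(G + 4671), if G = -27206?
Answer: -515330380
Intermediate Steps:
(22767 + c(-63, -124))*(G + 4671) = (22767 + 101)*(-27206 + 4671) = 22868*(-22535) = -515330380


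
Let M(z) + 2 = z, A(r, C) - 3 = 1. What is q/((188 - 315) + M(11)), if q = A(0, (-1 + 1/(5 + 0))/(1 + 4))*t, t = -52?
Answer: 104/59 ≈ 1.7627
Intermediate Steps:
A(r, C) = 4 (A(r, C) = 3 + 1 = 4)
M(z) = -2 + z
q = -208 (q = 4*(-52) = -208)
q/((188 - 315) + M(11)) = -208/((188 - 315) + (-2 + 11)) = -208/(-127 + 9) = -208/(-118) = -208*(-1/118) = 104/59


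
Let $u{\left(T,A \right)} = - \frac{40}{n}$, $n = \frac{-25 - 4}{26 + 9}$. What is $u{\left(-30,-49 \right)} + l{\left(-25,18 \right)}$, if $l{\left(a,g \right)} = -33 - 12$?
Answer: $\frac{95}{29} \approx 3.2759$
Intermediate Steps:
$l{\left(a,g \right)} = -45$
$n = - \frac{29}{35} \approx -0.82857$
$u{\left(T,A \right)} = \frac{1400}{29}$ ($u{\left(T,A \right)} = - \frac{40}{- \frac{29}{35}} = \left(-40\right) \left(- \frac{35}{29}\right) = \frac{1400}{29}$)
$u{\left(-30,-49 \right)} + l{\left(-25,18 \right)} = \frac{1400}{29} - 45 = \frac{95}{29}$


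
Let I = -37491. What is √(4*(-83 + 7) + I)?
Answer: I*√37795 ≈ 194.41*I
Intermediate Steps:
√(4*(-83 + 7) + I) = √(4*(-83 + 7) - 37491) = √(4*(-76) - 37491) = √(-304 - 37491) = √(-37795) = I*√37795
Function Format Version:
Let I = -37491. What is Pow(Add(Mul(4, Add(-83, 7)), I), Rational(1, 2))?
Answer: Mul(I, Pow(37795, Rational(1, 2))) ≈ Mul(194.41, I)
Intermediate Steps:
Pow(Add(Mul(4, Add(-83, 7)), I), Rational(1, 2)) = Pow(Add(Mul(4, Add(-83, 7)), -37491), Rational(1, 2)) = Pow(Add(Mul(4, -76), -37491), Rational(1, 2)) = Pow(Add(-304, -37491), Rational(1, 2)) = Pow(-37795, Rational(1, 2)) = Mul(I, Pow(37795, Rational(1, 2)))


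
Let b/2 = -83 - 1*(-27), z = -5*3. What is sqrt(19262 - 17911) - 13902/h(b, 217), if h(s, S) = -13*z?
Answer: -4634/65 + sqrt(1351) ≈ -34.536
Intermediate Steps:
z = -15
b = -112 (b = 2*(-83 - 1*(-27)) = 2*(-83 + 27) = 2*(-56) = -112)
h(s, S) = 195 (h(s, S) = -13*(-15) = 195)
sqrt(19262 - 17911) - 13902/h(b, 217) = sqrt(19262 - 17911) - 13902/195 = sqrt(1351) - 13902/195 = sqrt(1351) - 1*4634/65 = sqrt(1351) - 4634/65 = -4634/65 + sqrt(1351)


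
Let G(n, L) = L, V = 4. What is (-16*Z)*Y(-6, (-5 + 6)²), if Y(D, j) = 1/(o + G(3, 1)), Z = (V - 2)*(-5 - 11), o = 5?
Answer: 256/3 ≈ 85.333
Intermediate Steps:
Z = -32 (Z = (4 - 2)*(-5 - 11) = 2*(-16) = -32)
Y(D, j) = ⅙ (Y(D, j) = 1/(5 + 1) = 1/6 = ⅙)
(-16*Z)*Y(-6, (-5 + 6)²) = -16*(-32)*(⅙) = 512*(⅙) = 256/3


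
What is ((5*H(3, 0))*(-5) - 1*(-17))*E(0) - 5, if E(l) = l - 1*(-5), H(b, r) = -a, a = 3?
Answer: 455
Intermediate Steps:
H(b, r) = -3 (H(b, r) = -1*3 = -3)
E(l) = 5 + l (E(l) = l + 5 = 5 + l)
((5*H(3, 0))*(-5) - 1*(-17))*E(0) - 5 = ((5*(-3))*(-5) - 1*(-17))*(5 + 0) - 5 = (-15*(-5) + 17)*5 - 5 = (75 + 17)*5 - 5 = 92*5 - 5 = 460 - 5 = 455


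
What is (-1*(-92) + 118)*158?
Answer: 33180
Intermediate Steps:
(-1*(-92) + 118)*158 = (92 + 118)*158 = 210*158 = 33180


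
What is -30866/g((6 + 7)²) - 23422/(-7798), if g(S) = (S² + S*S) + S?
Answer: 78655481/31911087 ≈ 2.4648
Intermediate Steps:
g(S) = S + 2*S² (g(S) = (S² + S²) + S = 2*S² + S = S + 2*S²)
-30866/g((6 + 7)²) - 23422/(-7798) = -30866*1/((1 + 2*(6 + 7)²)*(6 + 7)²) - 23422/(-7798) = -30866*1/(169*(1 + 2*13²)) - 23422*(-1/7798) = -30866*1/(169*(1 + 2*169)) + 1673/557 = -30866*1/(169*(1 + 338)) + 1673/557 = -30866/(169*339) + 1673/557 = -30866/57291 + 1673/557 = 78655481/31911087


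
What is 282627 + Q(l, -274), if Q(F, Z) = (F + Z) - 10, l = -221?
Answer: 282122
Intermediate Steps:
Q(F, Z) = -10 + F + Z
282627 + Q(l, -274) = 282627 + (-10 - 221 - 274) = 282627 - 505 = 282122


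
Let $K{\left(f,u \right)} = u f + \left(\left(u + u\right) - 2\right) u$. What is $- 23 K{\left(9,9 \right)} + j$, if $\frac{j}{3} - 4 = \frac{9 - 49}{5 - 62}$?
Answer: $- \frac{98057}{19} \approx -5160.9$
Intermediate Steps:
$K{\left(f,u \right)} = f u + u \left(-2 + 2 u\right)$ ($K{\left(f,u \right)} = f u + \left(2 u - 2\right) u = f u + \left(-2 + 2 u\right) u = f u + u \left(-2 + 2 u\right)$)
$j = \frac{268}{19}$ ($j = 12 + 3 \frac{9 - 49}{5 - 62} = 12 + 3 \left(- \frac{40}{-57}\right) = 12 + 3 \left(\left(-40\right) \left(- \frac{1}{57}\right)\right) = 12 + 3 \cdot \frac{40}{57} = 12 + \frac{40}{19} = \frac{268}{19} \approx 14.105$)
$- 23 K{\left(9,9 \right)} + j = - 23 \cdot 9 \left(-2 + 9 + 2 \cdot 9\right) + \frac{268}{19} = - 23 \cdot 9 \left(-2 + 9 + 18\right) + \frac{268}{19} = - 23 \cdot 9 \cdot 25 + \frac{268}{19} = \left(-23\right) 225 + \frac{268}{19} = -5175 + \frac{268}{19} = - \frac{98057}{19}$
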